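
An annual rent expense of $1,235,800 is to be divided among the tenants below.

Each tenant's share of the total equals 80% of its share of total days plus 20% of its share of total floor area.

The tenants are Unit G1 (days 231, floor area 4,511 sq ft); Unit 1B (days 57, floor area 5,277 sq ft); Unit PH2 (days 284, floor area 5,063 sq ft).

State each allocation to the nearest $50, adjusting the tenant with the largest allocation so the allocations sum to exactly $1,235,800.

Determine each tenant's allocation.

Unit G1: $474,350 | Unit 1B: $186,350 | Unit PH2: $575,100

Days total 572; floor area total 14,851.
Blended shares (80% days + 20% floor area): Unit G1 0.3838; Unit 1B 0.1508; Unit PH2 0.4654.
Pro-rata amounts: Unit G1 474,333.46; Unit 1B 186,341.59; Unit PH2 575,124.96.
After rounding ($50): Unit G1 $474,350; Unit 1B $186,350; Unit PH2 $575,100. Sum = $1,235,800.
Rounded total matches; no reconciliation needed.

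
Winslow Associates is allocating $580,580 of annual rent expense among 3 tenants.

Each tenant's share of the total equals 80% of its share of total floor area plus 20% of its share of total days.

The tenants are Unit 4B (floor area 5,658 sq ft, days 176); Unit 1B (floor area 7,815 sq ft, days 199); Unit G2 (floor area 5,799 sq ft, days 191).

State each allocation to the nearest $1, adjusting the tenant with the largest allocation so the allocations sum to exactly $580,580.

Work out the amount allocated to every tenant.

Totals — floor area 19,272, days 566.
Blended shares (80% floor area + 20% days): Unit 4B 0.2971; Unit 1B 0.3947; Unit G2 0.3082.
Pro-rata amounts: Unit 4B 172,467.13; Unit 1B 229,170.31; Unit G2 178,942.57.
After rounding ($1): Unit 4B $172,467; Unit 1B $229,170; Unit G2 $178,943. Sum = $580,580.
Sum already equals the total — no adjustment.

Unit 4B: $172,467 | Unit 1B: $229,170 | Unit G2: $178,943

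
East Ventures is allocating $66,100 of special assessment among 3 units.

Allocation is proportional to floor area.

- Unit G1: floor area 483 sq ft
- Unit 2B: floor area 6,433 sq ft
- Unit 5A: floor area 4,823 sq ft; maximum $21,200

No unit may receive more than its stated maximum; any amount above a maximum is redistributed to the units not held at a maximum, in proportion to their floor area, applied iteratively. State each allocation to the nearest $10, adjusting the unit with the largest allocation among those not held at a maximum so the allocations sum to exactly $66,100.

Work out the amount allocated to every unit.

Total floor area = 11,739.
Proportional shares (ignoring caps): Unit G1 2,719.68; Unit 2B 36,222.96; Unit 5A 27,157.36.
Held at cap: Unit 5A ($21,200); residual $44,900 reallocated over remaining floor area 6,916.
Redistributed shares: Unit G1 3,135.73 → $3,140; Unit 2B 41,764.27 → $41,760.

Unit G1: $3,140 · Unit 2B: $41,760 · Unit 5A: $21,200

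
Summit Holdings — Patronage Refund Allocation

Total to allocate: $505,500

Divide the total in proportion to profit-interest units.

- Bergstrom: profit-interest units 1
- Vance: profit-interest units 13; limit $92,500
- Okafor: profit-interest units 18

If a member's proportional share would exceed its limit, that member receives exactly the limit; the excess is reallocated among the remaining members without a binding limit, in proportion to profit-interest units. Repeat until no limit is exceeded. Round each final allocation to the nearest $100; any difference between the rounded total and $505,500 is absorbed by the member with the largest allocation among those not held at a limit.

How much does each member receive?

Bergstrom: $21,700 | Vance: $92,500 | Okafor: $391,300

Total profit-interest units = 32.
Proportional shares (ignoring caps): Bergstrom 15,796.88; Vance 205,359.38; Okafor 284,343.75.
Cap binds for Vance ($92,500); remaining pool $413,000 reallocated over remaining profit-interest units 19.
Redistributed shares: Bergstrom 21,736.84 → $21,700; Okafor 391,263.16 → $391,300.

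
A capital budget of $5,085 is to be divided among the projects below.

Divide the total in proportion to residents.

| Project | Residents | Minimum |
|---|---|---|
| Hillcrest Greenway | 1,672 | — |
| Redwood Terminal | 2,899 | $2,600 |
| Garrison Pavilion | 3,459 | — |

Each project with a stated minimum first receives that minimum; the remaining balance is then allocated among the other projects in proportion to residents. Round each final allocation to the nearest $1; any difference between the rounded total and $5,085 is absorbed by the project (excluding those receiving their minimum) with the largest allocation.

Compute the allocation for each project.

Fund the minimums — Redwood Terminal $2,600. Balance $2,485.
Balance split over remaining residents 5,131: Hillcrest Greenway 809.77 → $810; Garrison Pavilion 1,675.23 → $1,675.

Hillcrest Greenway: $810; Redwood Terminal: $2,600; Garrison Pavilion: $1,675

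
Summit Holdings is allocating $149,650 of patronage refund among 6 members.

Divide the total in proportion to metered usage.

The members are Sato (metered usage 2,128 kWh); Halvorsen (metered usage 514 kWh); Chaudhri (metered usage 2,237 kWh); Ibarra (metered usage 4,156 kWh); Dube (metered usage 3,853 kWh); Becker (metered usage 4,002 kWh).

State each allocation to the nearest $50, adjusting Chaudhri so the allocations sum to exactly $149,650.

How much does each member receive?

Sato: $18,850 · Halvorsen: $4,550 · Chaudhri: $19,850 · Ibarra: $36,800 · Dube: $34,150 · Becker: $35,450

Combined metered usage = 16,890.
Unrounded shares: Sato 2,128/16,890 × $149,650 = 18,854.66; Halvorsen 514/16,890 × $149,650 = 4,554.18; Chaudhri 2,237/16,890 × $149,650 = 19,820.43; Ibarra 4,156/16,890 × $149,650 = 36,823.29; Dube 3,853/16,890 × $149,650 = 34,138.63; Becker 4,002/16,890 × $149,650 = 35,458.81.
After rounding ($50): Sato $18,850; Halvorsen $4,550; Chaudhri $19,800; Ibarra $36,800; Dube $34,150; Becker $35,450. Sum = $149,600.
Difference $149,650 − $149,600 = +$50 applied to Chaudhri: Chaudhri becomes $19,850.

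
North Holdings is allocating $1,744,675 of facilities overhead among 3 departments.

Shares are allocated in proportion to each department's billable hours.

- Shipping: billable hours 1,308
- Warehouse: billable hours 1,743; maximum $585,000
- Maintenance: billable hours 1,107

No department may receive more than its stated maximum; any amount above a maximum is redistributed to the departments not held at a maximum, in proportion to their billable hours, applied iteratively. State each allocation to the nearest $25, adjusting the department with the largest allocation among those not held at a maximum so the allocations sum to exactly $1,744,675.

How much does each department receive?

Total billable hours = 4,158.
Unconstrained shares: Shipping 548,829.94; Warehouse 731,353.66; Maintenance 464,491.40.
Held at cap: Warehouse ($585,000); remaining pool $1,159,675 reallocated over remaining billable hours 2,415.
Remaining shares: Shipping 628,097.27 → $628,100; Maintenance 531,577.73 → $531,575.

Shipping: $628,100 | Warehouse: $585,000 | Maintenance: $531,575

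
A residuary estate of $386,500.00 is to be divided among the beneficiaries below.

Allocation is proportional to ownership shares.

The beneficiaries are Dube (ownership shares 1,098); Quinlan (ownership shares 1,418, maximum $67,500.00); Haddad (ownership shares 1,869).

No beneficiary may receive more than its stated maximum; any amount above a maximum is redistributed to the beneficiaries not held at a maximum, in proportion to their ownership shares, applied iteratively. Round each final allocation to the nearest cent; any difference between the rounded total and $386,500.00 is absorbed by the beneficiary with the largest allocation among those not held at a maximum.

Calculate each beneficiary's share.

Dube: $118,052.58 | Quinlan: $67,500.00 | Haddad: $200,947.42

Combined ownership shares = 4,385.
Proportional shares (ignoring caps): Dube 96,779.2474; Quinlan 124,984.4926; Haddad 164,736.2600.
Held at cap: Quinlan ($67,500.00); residual $319,000.00 reallocated over remaining ownership shares 2,967.
Remaining shares: Dube 118,052.5784 → $118,052.58; Haddad 200,947.4216 → $200,947.42.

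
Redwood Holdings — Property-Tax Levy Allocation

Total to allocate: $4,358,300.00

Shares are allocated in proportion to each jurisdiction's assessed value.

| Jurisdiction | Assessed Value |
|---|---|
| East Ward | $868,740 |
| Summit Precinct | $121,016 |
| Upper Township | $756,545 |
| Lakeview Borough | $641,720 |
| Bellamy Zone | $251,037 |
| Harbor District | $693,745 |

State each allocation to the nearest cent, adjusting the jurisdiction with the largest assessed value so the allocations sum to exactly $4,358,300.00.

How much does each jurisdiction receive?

East Ward: $1,136,049.60 · Summit Precinct: $158,252.39 · Upper Township: $989,332.42 · Lakeview Borough: $839,176.00 · Bellamy Zone: $328,280.60 · Harbor District: $907,208.99

Total assessed value = 868,740 + 121,016 + 756,545 + 641,720 + 251,037 + 693,745 = 3,332,803.
Raw shares: East Ward 1,136,049.6081; Summit Precinct 158,252.3878; Upper Township 989,332.4248; Lakeview Borough 839,175.9957; Bellamy Zone 328,280.5966; Harbor District 907,208.9870.
At nearest cent: East Ward $1,136,049.61; Summit Precinct $158,252.39; Upper Township $989,332.42; Lakeview Borough $839,176.00; Bellamy Zone $328,280.60; Harbor District $907,208.99. Sum = $4,358,300.01.
Difference $4,358,300.00 − $4,358,300.01 = −$0.01 applied to largest assessed value (East Ward): East Ward becomes $1,136,049.60.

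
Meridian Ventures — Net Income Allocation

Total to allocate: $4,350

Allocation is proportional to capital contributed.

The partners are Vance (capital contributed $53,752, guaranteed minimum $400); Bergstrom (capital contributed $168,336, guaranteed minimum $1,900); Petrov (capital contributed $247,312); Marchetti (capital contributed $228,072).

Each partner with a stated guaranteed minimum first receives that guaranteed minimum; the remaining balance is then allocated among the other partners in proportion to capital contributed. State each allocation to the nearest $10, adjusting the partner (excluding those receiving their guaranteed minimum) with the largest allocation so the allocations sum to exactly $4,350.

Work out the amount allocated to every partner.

Vance: $400 | Bergstrom: $1,900 | Petrov: $1,070 | Marchetti: $980

Minimums first: Vance $400; Bergstrom $1,900. Remaining pool $2,050.
Remaining pool split over remaining capital contributed 475,384: Petrov 1,066.48 → $1,070; Marchetti 983.52 → $980.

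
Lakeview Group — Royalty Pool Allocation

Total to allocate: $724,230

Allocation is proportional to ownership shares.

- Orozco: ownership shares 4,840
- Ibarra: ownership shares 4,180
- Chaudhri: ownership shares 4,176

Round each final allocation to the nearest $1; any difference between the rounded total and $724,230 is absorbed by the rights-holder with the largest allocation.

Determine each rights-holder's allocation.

Ownership shares total: 13,196.
Unrounded shares: Orozco 4,840/13,196 × $724,230 = 265,631.49; Ibarra 4,180/13,196 × $724,230 = 229,409.02; Chaudhri 4,176/13,196 × $724,230 = 229,189.49.
At nearest $1: Orozco $265,631; Ibarra $229,409; Chaudhri $229,189. Sum = $724,229.
Difference $724,230 − $724,229 = +$1 applied to largest allocation (Orozco): Orozco becomes $265,632.

Orozco: $265,632; Ibarra: $229,409; Chaudhri: $229,189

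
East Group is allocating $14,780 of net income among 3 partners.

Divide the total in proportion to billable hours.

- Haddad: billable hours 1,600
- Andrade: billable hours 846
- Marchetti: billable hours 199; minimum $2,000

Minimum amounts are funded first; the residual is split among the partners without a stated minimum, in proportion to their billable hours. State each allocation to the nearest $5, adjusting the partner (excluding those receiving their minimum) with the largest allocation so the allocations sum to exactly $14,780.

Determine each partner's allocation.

Minimums first: Marchetti $2,000. Balance $12,780.
Balance split over remaining billable hours 2,446: Haddad 8,359.77 → $8,360; Andrade 4,420.23 → $4,420.

Haddad: $8,360 · Andrade: $4,420 · Marchetti: $2,000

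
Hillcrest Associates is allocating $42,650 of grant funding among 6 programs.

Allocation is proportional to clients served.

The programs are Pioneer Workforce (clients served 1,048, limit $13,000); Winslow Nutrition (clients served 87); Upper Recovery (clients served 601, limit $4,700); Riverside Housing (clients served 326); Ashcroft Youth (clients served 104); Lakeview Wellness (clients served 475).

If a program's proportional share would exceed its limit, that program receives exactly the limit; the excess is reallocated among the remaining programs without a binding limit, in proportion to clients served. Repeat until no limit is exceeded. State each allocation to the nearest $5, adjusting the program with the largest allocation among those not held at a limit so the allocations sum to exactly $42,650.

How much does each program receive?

Pioneer Workforce: $13,000 · Winslow Nutrition: $2,190 · Upper Recovery: $4,700 · Riverside Housing: $8,200 · Ashcroft Youth: $2,615 · Lakeview Wellness: $11,945

Clients served total: 2,641.
Unconstrained shares: Pioneer Workforce 16,924.35; Winslow Nutrition 1,404.98; Upper Recovery 9,705.66; Riverside Housing 5,264.63; Ashcroft Youth 1,679.52; Lakeview Wellness 7,670.86.
Cap binds for Pioneer Workforce ($13,000), Upper Recovery ($4,700); remaining pool $24,950 reallocated over remaining clients served 992.
Redistributed shares: Winslow Nutrition 2,188.16 → $2,190; Riverside Housing 8,199.29 → $8,200; Ashcroft Youth 2,615.73 → $2,615; Lakeview Wellness 11,946.82 → $11,945.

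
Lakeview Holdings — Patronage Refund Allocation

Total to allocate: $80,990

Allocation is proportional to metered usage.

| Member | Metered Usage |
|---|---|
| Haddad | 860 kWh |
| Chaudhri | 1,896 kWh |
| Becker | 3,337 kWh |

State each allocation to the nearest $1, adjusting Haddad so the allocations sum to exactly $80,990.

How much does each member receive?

Total metered usage = 6,093.
Pro-rata amounts: Haddad 860/6,093 × $80,990 = 11,431.38; Chaudhri 1,896/6,093 × $80,990 = 25,202.21; Becker 3,337/6,093 × $80,990 = 44,356.41.
After rounding ($1): Haddad $11,431; Chaudhri $25,202; Becker $44,356. Sum = $80,989.
Difference $80,990 − $80,989 = +$1 applied to Haddad: Haddad becomes $11,432.

Haddad: $11,432; Chaudhri: $25,202; Becker: $44,356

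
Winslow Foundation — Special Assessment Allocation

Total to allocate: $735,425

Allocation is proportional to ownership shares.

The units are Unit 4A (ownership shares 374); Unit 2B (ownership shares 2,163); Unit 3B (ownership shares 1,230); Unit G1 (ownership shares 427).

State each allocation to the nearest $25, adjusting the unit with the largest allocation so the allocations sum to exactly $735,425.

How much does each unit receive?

Total ownership shares = 4,194.
Unrounded shares: Unit 4A 374/4,194 × $735,425 = 65,581.53; Unit 2B 2,163/4,194 × $735,425 = 379,285.71; Unit 3B 1,230/4,194 × $735,425 = 215,682.58; Unit G1 427/4,194 × $735,425 = 74,875.17.
At nearest $25: Unit 4A $65,575; Unit 2B $379,275; Unit 3B $215,675; Unit G1 $74,875. Sum = $735,400.
Difference $735,425 − $735,400 = +$25 applied to largest allocation (Unit 2B): Unit 2B becomes $379,300.

Unit 4A: $65,575 · Unit 2B: $379,300 · Unit 3B: $215,675 · Unit G1: $74,875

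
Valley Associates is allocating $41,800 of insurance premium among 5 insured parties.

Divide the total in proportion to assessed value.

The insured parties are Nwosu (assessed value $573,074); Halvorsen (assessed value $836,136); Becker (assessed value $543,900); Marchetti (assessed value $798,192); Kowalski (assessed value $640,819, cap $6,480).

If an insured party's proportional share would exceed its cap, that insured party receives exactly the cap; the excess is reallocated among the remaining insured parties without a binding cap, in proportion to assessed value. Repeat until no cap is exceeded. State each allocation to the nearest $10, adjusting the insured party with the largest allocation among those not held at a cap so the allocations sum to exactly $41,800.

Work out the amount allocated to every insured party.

Nwosu: $7,360; Halvorsen: $10,730; Becker: $6,980; Marchetti: $10,250; Kowalski: $6,480

Sum of assessed value: 3,392,121.
Unconstrained shares: Nwosu 7,061.80; Halvorsen 10,303.43; Becker 6,702.30; Marchetti 9,835.86; Kowalski 7,896.60.
Held at cap: Kowalski ($6,480); residual $35,320 reallocated over remaining assessed value 2,751,302.
Redistributed shares: Nwosu 7,356.87 → $7,360; Halvorsen 10,733.94 → $10,730; Becker 6,982.35 → $6,980; Marchetti 10,246.84 → $10,250.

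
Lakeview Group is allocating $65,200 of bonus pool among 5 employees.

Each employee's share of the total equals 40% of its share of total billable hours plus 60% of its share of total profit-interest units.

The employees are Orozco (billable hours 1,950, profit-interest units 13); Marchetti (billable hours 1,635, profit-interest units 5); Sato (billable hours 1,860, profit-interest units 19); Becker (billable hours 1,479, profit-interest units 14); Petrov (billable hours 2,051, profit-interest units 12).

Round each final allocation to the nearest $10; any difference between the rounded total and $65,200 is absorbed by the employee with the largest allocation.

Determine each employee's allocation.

Totals — billable hours 8,975, profit-interest units 63.
Combined weights (40% billable hours + 60% profit-interest units): Orozco 0.2107; Marchetti 0.1205; Sato 0.2638; Becker 0.1992; Petrov 0.2057.
Raw shares: Orozco 13,738.79; Marchetti 7,855.83; Sato 17,202.98; Becker 12,991.08; Petrov 13,411.33.
At nearest $10: Orozco $13,740; Marchetti $7,860; Sato $17,200; Becker $12,990; Petrov $13,410. Sum = $65,200.
No rounding difference to absorb.

Orozco: $13,740; Marchetti: $7,860; Sato: $17,200; Becker: $12,990; Petrov: $13,410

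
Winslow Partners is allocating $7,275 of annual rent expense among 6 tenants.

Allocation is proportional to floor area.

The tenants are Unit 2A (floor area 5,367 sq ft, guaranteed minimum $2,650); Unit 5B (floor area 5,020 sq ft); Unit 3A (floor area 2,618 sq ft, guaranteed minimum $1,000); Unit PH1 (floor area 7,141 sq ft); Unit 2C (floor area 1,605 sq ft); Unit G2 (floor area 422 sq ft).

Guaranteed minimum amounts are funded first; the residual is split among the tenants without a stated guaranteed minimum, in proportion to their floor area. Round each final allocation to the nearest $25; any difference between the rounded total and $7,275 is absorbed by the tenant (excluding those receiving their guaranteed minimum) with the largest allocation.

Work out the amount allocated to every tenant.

Unit 2A: $2,650 | Unit 5B: $1,275 | Unit 3A: $1,000 | Unit PH1: $1,850 | Unit 2C: $400 | Unit G2: $100

Fund the minimums — Unit 2A $2,650; Unit 3A $1,000. Balance $3,625.
Balance split over remaining floor area 14,188: Unit 5B 1,282.60 → $1,275; Unit PH1 1,824.51 → $1,825; Unit 2C 410.07 → $400; Unit G2 107.82 → $100.
Rounding difference +$25 applied to Unit PH1 → $1,850.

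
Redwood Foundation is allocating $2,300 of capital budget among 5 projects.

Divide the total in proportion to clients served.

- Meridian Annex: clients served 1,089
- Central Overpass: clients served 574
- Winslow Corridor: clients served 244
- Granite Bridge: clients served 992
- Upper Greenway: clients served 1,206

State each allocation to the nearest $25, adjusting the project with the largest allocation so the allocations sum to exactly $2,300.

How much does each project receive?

Meridian Annex: $600; Central Overpass: $325; Winslow Corridor: $125; Granite Bridge: $550; Upper Greenway: $700

Combined clients served = 4,105.
Proportional shares: Meridian Annex 1,089/4,105 × $2,300 = 610.16; Central Overpass 574/4,105 × $2,300 = 321.61; Winslow Corridor 244/4,105 × $2,300 = 136.71; Granite Bridge 992/4,105 × $2,300 = 555.81; Upper Greenway 1,206/4,105 × $2,300 = 675.71.
After rounding ($25): Meridian Annex $600; Central Overpass $325; Winslow Corridor $125; Granite Bridge $550; Upper Greenway $675. Sum = $2,275.
Difference $2,300 − $2,275 = +$25 applied to largest allocation (Upper Greenway): Upper Greenway becomes $700.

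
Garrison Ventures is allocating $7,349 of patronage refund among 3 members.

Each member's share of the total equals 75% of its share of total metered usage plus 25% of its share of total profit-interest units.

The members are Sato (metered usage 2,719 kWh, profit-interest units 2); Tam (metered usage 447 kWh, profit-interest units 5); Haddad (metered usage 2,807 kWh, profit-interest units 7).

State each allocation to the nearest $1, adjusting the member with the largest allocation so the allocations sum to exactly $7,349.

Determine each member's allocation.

Sato: $2,771 · Tam: $1,069 · Haddad: $3,509

Metered usage total 5,973; profit-interest units total 14.
Blended shares (75% metered usage + 25% profit-interest units): Sato 0.3771; Tam 0.1454; Haddad 0.4775.
Proportional shares: Sato 2,771.496; Tam 1,068.64; Haddad 3,508.86.
After rounding ($1): Sato $2,771; Tam $1,069; Haddad $3,509. Sum = $7,349.
No rounding difference to absorb.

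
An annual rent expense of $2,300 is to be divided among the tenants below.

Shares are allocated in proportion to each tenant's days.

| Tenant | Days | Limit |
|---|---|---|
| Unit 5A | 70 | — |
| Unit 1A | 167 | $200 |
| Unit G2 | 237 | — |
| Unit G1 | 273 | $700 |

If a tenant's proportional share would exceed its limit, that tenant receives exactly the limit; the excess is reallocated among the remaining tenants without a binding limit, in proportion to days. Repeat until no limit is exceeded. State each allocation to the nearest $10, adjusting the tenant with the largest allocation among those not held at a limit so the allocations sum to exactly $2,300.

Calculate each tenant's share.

Unit 5A: $320 · Unit 1A: $200 · Unit G2: $1,080 · Unit G1: $700

Combined days = 747.
Pro-rata shares before constraints: Unit 5A 215.53; Unit 1A 514.19; Unit G2 729.72; Unit G1 840.56.
Held at cap: Unit 1A ($200), Unit G1 ($700); remaining pool $1,400 reallocated over remaining days 307.
Redistributed shares: Unit 5A 319.22 → $320; Unit G2 1,080.78 → $1,080.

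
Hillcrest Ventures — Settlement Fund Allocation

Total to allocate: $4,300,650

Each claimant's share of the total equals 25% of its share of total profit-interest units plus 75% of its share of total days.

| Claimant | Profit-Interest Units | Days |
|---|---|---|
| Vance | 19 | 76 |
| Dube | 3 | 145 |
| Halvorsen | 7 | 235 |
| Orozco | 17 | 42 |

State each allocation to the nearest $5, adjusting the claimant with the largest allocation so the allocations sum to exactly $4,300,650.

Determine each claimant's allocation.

Totals — profit-interest units 46, days 498.
Composite weights (25% profit-interest units + 75% days): Vance 0.2177; Dube 0.2347; Halvorsen 0.3920; Orozco 0.1556.
Proportional shares: Vance 936,331.93; Dube 1,009,267.26; Halvorsen 1,685,679.08; Orozco 669,371.73.
At nearest $5: Vance $936,330; Dube $1,009,265; Halvorsen $1,685,680; Orozco $669,370. Sum = $4,300,645.
Difference $4,300,650 − $4,300,645 = +$5 applied to largest allocation (Halvorsen): Halvorsen becomes $1,685,685.

Vance: $936,330 · Dube: $1,009,265 · Halvorsen: $1,685,685 · Orozco: $669,370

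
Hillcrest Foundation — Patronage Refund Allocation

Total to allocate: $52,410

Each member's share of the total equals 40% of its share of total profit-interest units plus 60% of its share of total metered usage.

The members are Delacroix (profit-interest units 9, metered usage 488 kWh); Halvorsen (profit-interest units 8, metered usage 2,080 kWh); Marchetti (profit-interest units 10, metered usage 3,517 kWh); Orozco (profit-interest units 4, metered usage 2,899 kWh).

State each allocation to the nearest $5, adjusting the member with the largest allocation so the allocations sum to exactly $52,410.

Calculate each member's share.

Delacroix: $7,795 · Halvorsen: $12,690 · Marchetti: $19,075 · Orozco: $12,850

Profit-interest units total 31; metered usage total 8,984.
Combined weights (40% profit-interest units + 60% metered usage): Delacroix 0.1487; Halvorsen 0.2421; Marchetti 0.3639; Orozco 0.2452.
Pro-rata amounts: Delacroix 7,794.43; Halvorsen 12,690.53; Marchetti 19,072.86; Orozco 12,852.18.
At nearest $5: Delacroix $7,795; Halvorsen $12,690; Marchetti $19,075; Orozco $12,850. Sum = $52,410.
No rounding difference to absorb.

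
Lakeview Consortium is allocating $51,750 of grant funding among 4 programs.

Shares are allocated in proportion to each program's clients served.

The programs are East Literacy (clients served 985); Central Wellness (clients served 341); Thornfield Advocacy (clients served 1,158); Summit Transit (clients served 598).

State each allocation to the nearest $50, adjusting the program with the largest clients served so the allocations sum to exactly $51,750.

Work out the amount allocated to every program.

East Literacy: $16,550 | Central Wellness: $5,750 | Thornfield Advocacy: $19,400 | Summit Transit: $10,050

Total clients served = 3,082.
Unrounded shares: East Literacy 985/3,082 × $51,750 = 16,539.18; Central Wellness 341/3,082 × $51,750 = 5,725.75; Thornfield Advocacy 1,158/3,082 × $51,750 = 19,444.03; Summit Transit 598/3,082 × $51,750 = 10,041.04.
At nearest $50: East Literacy $16,550; Central Wellness $5,750; Thornfield Advocacy $19,450; Summit Transit $10,050. Sum = $51,800.
Difference $51,750 − $51,800 = −$50 applied to largest clients served (Thornfield Advocacy): Thornfield Advocacy becomes $19,400.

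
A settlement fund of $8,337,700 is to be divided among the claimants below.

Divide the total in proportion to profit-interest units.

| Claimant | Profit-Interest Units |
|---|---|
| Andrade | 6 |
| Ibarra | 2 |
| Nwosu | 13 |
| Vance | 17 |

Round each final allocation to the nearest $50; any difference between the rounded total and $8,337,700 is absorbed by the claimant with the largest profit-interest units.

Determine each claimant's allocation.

Sum of profit-interest units: 6 + 2 + 13 + 17 = 38.
Proportional shares: Andrade 1,316,478.95; Ibarra 438,826.32; Nwosu 2,852,371.05; Vance 3,730,023.68.
After rounding ($50): Andrade $1,316,500; Ibarra $438,850; Nwosu $2,852,350; Vance $3,730,000. Sum = $8,337,700.
No rounding difference to absorb.

Andrade: $1,316,500 | Ibarra: $438,850 | Nwosu: $2,852,350 | Vance: $3,730,000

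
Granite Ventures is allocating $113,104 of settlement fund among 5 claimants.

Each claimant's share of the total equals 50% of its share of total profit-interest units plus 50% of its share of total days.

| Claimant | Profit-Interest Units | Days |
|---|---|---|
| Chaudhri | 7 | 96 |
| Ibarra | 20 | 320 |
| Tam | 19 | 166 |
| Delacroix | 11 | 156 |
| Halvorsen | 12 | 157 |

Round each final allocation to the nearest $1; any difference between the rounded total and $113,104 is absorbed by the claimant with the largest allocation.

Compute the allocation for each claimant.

Chaudhri: $11,803 · Ibarra: $36,612 · Tam: $26,061 · Delacroix: $18,873 · Halvorsen: $19,755

Totals — profit-interest units 69, days 895.
Composite weights (50% profit-interest units + 50% days): Chaudhri 0.1044; Ibarra 0.3237; Tam 0.2304; Delacroix 0.1669; Halvorsen 0.1747.
Proportional shares: Chaudhri 11,803.07; Ibarra 36,611.59; Tam 26,061.26; Delacroix 18,872.64; Halvorsen 19,755.43.
After rounding ($1): Chaudhri $11,803; Ibarra $36,612; Tam $26,061; Delacroix $18,873; Halvorsen $19,755. Sum = $113,104.
No rounding difference to absorb.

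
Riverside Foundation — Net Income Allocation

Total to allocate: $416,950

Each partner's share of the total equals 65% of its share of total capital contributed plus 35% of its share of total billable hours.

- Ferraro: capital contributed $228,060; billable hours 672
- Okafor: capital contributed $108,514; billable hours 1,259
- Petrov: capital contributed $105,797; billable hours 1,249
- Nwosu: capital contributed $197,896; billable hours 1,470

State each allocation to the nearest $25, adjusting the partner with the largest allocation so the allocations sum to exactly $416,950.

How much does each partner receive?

Ferraro: $117,625 · Okafor: $85,450 · Petrov: $83,975 · Nwosu: $129,900

Capital contributed total 640,267; billable hours total 4,650.
Blended shares (65% capital contributed + 35% billable hours): Ferraro 0.2821; Okafor 0.2049; Petrov 0.2014; Nwosu 0.3115.
Pro-rata amounts: Ferraro 117,624.72; Okafor 85,444.32; Petrov 83,980.41; Nwosu 129,900.55.
After rounding ($25): Ferraro $117,625; Okafor $85,450; Petrov $83,975; Nwosu $129,900. Sum = $416,950.
Rounded total matches; no reconciliation needed.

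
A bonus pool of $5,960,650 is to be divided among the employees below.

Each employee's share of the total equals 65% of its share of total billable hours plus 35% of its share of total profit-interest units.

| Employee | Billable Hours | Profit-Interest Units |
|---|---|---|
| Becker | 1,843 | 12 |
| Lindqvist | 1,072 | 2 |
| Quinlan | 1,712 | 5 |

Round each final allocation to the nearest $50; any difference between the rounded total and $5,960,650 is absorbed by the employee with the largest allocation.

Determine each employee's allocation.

Becker: $2,860,850; Lindqvist: $1,117,250; Quinlan: $1,982,550

Totals — billable hours 4,627, profit-interest units 19.
Combined weights (65% billable hours + 35% profit-interest units): Becker 0.4800; Lindqvist 0.1874; Quinlan 0.3326.
Unrounded shares: Becker 2,860,855.03; Lindqvist 1,117,243.03; Quinlan 1,982,551.94.
Rounded to nearest $50: Becker $2,860,850; Lindqvist $1,117,250; Quinlan $1,982,550. Sum = $5,960,650.
No rounding difference to absorb.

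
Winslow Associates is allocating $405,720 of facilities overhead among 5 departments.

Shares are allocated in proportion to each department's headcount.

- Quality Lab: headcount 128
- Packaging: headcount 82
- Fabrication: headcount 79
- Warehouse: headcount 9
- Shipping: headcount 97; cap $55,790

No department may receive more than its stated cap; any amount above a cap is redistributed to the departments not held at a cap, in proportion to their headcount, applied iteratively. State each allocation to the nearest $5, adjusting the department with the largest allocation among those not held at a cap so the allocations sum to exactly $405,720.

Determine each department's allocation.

Sum of headcount: 395.
Proportional shares (ignoring caps): Quality Lab 131,473.82; Packaging 84,225.42; Fabrication 81,144.00; Warehouse 9,244.25; Shipping 99,632.51.
Cap binds for Shipping ($55,790); remaining pool $349,930 reallocated over remaining headcount 298.
Shares after redistribution: Quality Lab 150,305.50 → $150,305; Packaging 96,289.46 → $96,290; Fabrication 92,766.68 → $92,765; Warehouse 10,568.36 → $10,570.

Quality Lab: $150,305 | Packaging: $96,290 | Fabrication: $92,765 | Warehouse: $10,570 | Shipping: $55,790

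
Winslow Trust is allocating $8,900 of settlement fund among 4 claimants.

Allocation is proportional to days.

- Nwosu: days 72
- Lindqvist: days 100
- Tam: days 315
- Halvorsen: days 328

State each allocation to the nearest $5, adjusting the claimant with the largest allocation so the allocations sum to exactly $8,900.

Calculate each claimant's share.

Nwosu: $785 · Lindqvist: $1,090 · Tam: $3,440 · Halvorsen: $3,585

Combined days = 815.
Pro-rata amounts: Nwosu 72/815 × $8,900 = 786.26; Lindqvist 100/815 × $8,900 = 1,092.02; Tam 315/815 × $8,900 = 3,439.88; Halvorsen 328/815 × $8,900 = 3,581.84.
After rounding ($5): Nwosu $785; Lindqvist $1,090; Tam $3,440; Halvorsen $3,580. Sum = $8,895.
Difference $8,900 − $8,895 = +$5 applied to largest allocation (Halvorsen): Halvorsen becomes $3,585.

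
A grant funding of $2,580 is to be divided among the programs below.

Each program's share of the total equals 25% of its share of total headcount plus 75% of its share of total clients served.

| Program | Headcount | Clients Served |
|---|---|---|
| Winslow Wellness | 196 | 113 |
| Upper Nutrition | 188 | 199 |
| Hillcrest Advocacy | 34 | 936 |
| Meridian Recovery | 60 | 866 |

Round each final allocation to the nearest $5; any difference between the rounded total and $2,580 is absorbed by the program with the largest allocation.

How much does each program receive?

Totals — headcount 478, clients served 2,114.
Combined weights (25% headcount + 75% clients served): Winslow Wellness 0.1426; Upper Nutrition 0.1689; Hillcrest Advocacy 0.3499; Meridian Recovery 0.3386.
Proportional shares: Winslow Wellness 367.91; Upper Nutrition 435.83; Hillcrest Advocacy 902.62; Meridian Recovery 873.64.
Rounded to nearest $5: Winslow Wellness $370; Upper Nutrition $435; Hillcrest Advocacy $905; Meridian Recovery $875. Sum = $2,585.
Difference $2,580 − $2,585 = −$5 applied to largest allocation (Hillcrest Advocacy): Hillcrest Advocacy becomes $900.

Winslow Wellness: $370 | Upper Nutrition: $435 | Hillcrest Advocacy: $900 | Meridian Recovery: $875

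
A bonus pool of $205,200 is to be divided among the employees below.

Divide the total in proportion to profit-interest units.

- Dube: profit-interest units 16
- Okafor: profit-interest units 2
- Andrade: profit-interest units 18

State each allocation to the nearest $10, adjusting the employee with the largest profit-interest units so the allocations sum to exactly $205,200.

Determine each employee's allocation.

Dube: $91,200 · Okafor: $11,400 · Andrade: $102,600

Sum of profit-interest units: 16 + 2 + 18 = 36.
Proportional shares: Dube 91,200.00; Okafor 11,400.00; Andrade 102,600.00.
After rounding ($10): Dube $91,200; Okafor $11,400; Andrade $102,600. Sum = $205,200.
Sum already equals the total — no adjustment.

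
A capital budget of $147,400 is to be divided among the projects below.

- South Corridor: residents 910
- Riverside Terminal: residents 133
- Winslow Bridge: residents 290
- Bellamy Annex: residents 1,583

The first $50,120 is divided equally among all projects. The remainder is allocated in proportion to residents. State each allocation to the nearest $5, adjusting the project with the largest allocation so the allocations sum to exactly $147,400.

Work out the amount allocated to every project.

Equal tier: $50,120 ÷ 4 = $12,530 apiece.
Remainder $97,280 by residents (total 2,916): South Corridor 30,358.30 → $30,360; Riverside Terminal 4,436.98 → $4,435; Winslow Bridge 9,674.62 → $9,675; Bellamy Annex 52,810.10 → $52,810.
Totals: South Corridor $12,530 + $30,360 = $42,890; Riverside Terminal $12,530 + $4,435 = $16,965; Winslow Bridge $12,530 + $9,675 = $22,205; Bellamy Annex $12,530 + $52,810 = $65,340.

South Corridor: $42,890; Riverside Terminal: $16,965; Winslow Bridge: $22,205; Bellamy Annex: $65,340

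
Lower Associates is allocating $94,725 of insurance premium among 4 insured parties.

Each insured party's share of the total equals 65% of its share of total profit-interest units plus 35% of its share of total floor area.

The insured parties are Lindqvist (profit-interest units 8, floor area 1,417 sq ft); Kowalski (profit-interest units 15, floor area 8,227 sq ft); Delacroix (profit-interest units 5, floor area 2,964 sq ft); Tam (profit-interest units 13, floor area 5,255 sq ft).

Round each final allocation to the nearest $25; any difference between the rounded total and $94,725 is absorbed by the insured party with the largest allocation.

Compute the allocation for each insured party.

Lindqvist: $14,650 | Kowalski: $37,800 | Delacroix: $13,000 | Tam: $29,275

Totals — profit-interest units 41, floor area 17,863.
Blended shares (65% profit-interest units + 35% floor area): Lindqvist 0.1546; Kowalski 0.3990; Delacroix 0.1373; Tam 0.3091.
Unrounded shares: Lindqvist 14,643.86; Kowalski 37,795.39; Delacroix 13,009.88; Tam 29,275.88.
After rounding ($25): Lindqvist $14,650; Kowalski $37,800; Delacroix $13,000; Tam $29,275. Sum = $94,725.
Rounded total matches; no reconciliation needed.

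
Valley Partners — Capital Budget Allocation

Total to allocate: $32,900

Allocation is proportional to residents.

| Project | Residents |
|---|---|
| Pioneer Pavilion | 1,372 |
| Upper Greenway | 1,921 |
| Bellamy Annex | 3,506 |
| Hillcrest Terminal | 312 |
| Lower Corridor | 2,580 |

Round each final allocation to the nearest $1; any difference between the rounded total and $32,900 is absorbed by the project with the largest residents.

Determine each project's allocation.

Sum of residents: 9,691.
Raw shares: Pioneer Pavilion 1,372/9,691 × $32,900 = 4,657.81; Upper Greenway 1,921/9,691 × $32,900 = 6,521.61; Bellamy Annex 3,506/9,691 × $32,900 = 11,902.53; Hillcrest Terminal 312/9,691 × $32,900 = 1,059.21; Lower Corridor 2,580/9,691 × $32,900 = 8,758.85.
At nearest $1: Pioneer Pavilion $4,658; Upper Greenway $6,522; Bellamy Annex $11,903; Hillcrest Terminal $1,059; Lower Corridor $8,759. Sum = $32,901.
Difference $32,900 − $32,901 = −$1 applied to largest residents (Bellamy Annex): Bellamy Annex becomes $11,902.

Pioneer Pavilion: $4,658 · Upper Greenway: $6,522 · Bellamy Annex: $11,902 · Hillcrest Terminal: $1,059 · Lower Corridor: $8,759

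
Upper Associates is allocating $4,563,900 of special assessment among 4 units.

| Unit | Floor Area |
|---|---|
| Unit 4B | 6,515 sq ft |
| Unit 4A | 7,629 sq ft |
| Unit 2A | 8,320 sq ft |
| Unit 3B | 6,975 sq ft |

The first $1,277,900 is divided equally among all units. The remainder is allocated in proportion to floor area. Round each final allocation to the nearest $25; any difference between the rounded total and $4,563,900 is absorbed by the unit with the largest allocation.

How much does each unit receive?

Equal tier: $1,277,900 ÷ 4 = $319,475 apiece.
Remainder $3,286,000 by floor area (total 29,439): Unit 4B 727,208.46 → $727,200; Unit 4A 851,553.86 → $851,550; Unit 2A 928,683.72 → $928,675; Unit 3B 778,553.96 → $778,550.
Rounding difference +$25 on remainder applied to Unit 2A.
Totals: Unit 4B $319,475 + $727,200 = $1,046,675; Unit 4A $319,475 + $851,550 = $1,171,025; Unit 2A $319,475 + $928,700 = $1,248,175; Unit 3B $319,475 + $778,550 = $1,098,025.

Unit 4B: $1,046,675 | Unit 4A: $1,171,025 | Unit 2A: $1,248,175 | Unit 3B: $1,098,025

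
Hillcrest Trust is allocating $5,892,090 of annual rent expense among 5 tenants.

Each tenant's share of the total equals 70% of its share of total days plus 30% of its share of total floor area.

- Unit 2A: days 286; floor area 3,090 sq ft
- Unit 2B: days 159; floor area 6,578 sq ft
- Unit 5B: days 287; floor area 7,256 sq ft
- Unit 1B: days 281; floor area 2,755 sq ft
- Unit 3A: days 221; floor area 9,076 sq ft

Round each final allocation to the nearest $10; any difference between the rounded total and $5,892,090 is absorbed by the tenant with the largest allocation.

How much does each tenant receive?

Unit 2A: $1,145,860; Unit 2B: $935,800; Unit 5B: $1,405,290; Unit 1B: $1,108,560; Unit 3A: $1,296,580

Days total 1,234; floor area total 28,755.
Blended shares (70% days + 30% floor area): Unit 2A 0.1945; Unit 2B 0.1588; Unit 5B 0.2385; Unit 1B 0.1881; Unit 3A 0.2201.
Pro-rata amounts: Unit 2A 1,145,861.26; Unit 2B 935,796.78; Unit 5B 1,405,295.91; Unit 1B 1,108,556.38; Unit 3A 1,296,579.66.
At nearest $10: Unit 2A $1,145,860; Unit 2B $935,800; Unit 5B $1,405,300; Unit 1B $1,108,560; Unit 3A $1,296,580. Sum = $5,892,100.
Difference $5,892,090 − $5,892,100 = −$10 applied to largest allocation (Unit 5B): Unit 5B becomes $1,405,290.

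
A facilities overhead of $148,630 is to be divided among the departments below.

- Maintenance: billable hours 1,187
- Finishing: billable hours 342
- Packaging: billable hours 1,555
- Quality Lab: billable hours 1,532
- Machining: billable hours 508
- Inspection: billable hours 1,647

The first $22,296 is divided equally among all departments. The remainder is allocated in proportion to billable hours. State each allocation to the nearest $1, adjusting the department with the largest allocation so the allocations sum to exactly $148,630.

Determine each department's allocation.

Maintenance: $25,863; Finishing: $10,097; Packaging: $32,729; Quality Lab: $32,300; Machining: $13,194; Inspection: $34,447

$22,296 shared equally gives $3,716 per department.
Remainder $126,334 by billable hours (total 6,771): Maintenance 22,147.17 → $22,147; Finishing 6,381.07 → $6,381; Packaging 29,013.35 → $29,013; Quality Lab 28,584.21 → $28,584; Machining 9,478.32 → $9,478; Inspection 30,729.89 → $30,730.
Rounding difference +$1 on remainder applied to Inspection.
Totals: Maintenance $3,716 + $22,147 = $25,863; Finishing $3,716 + $6,381 = $10,097; Packaging $3,716 + $29,013 = $32,729; Quality Lab $3,716 + $28,584 = $32,300; Machining $3,716 + $9,478 = $13,194; Inspection $3,716 + $30,731 = $34,447.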